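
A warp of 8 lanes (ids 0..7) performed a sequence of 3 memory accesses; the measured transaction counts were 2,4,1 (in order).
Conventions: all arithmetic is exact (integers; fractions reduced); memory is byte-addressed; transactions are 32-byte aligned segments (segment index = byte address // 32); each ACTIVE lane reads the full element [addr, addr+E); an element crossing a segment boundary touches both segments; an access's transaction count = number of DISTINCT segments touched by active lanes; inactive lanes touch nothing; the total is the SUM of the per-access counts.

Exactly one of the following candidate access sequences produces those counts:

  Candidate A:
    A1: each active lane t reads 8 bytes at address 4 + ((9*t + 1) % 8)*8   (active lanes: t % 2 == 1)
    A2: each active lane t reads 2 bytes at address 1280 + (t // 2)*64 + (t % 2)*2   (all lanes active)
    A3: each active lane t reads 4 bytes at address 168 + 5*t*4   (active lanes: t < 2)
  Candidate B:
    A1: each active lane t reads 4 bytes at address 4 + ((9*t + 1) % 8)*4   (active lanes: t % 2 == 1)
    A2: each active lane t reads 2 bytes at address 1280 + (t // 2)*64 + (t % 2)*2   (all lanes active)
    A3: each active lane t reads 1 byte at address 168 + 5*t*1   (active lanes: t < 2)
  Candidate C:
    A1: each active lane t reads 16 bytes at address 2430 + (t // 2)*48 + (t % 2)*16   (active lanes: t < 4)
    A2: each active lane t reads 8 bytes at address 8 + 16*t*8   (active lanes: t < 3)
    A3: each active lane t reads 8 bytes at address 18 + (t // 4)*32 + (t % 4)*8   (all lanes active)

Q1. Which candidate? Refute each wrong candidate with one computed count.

B: A1 gives 1 transaction, not 2
C: A1 gives 4 transactions, not 2
A: all counts match (2,4,1)

Answer: A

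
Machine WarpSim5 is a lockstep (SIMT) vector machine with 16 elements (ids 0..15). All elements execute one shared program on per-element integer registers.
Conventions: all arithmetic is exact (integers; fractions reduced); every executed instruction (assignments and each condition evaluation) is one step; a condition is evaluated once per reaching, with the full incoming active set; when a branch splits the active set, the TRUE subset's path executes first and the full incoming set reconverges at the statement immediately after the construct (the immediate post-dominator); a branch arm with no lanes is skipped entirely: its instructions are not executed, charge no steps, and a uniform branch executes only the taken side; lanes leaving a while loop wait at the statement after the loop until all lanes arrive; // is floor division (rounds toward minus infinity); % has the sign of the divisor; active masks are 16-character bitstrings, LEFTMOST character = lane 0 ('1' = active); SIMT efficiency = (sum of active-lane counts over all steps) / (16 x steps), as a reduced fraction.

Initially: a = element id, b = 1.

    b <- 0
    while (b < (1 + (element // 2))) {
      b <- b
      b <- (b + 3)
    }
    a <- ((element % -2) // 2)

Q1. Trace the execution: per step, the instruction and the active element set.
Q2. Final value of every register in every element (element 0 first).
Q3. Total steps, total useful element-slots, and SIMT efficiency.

step 0: b <- 0                       1111111111111111
step 1: eval (b < (1 + (element // 2))) 1111111111111111
step 2: b <- b                       1111111111111111
step 3: b <- (b + 3)                 1111111111111111
step 4: eval (b < (1 + (element // 2))) 1111111111111111
step 5: b <- b                       0000001111111111
step 6: b <- (b + 3)                 0000001111111111
step 7: eval (b < (1 + (element // 2))) 0000001111111111
step 8: b <- b                       0000000000001111
step 9: b <- (b + 3)                 0000000000001111
step 10: eval (b < (1 + (element // 2))) 0000000000001111
step 11: a <- ((element % -2) // 2)   1111111111111111

Answer: 12 steps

a: 0,-1,0,-1,0,-1,0,-1,0,-1,0,-1,0,-1,0,-1
b: 3,3,3,3,3,3,6,6,6,6,6,6,9,9,9,9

steps = 12; useful = 138; efficiency = 138/192 = 23/32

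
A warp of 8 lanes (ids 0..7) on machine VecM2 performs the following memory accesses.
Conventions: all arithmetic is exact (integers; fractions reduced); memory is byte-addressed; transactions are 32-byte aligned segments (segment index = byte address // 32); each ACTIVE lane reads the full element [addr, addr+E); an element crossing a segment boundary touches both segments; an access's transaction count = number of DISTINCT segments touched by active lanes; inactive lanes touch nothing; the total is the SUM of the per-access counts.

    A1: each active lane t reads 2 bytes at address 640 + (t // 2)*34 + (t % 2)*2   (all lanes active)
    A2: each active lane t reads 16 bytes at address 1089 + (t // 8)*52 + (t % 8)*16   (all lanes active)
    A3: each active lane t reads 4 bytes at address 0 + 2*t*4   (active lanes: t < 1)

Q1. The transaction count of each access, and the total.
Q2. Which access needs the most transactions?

A1: 4 transactions
A2: 5 transactions
A3: 1 transaction

Answer: 4,5,1; total 10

Answer: A2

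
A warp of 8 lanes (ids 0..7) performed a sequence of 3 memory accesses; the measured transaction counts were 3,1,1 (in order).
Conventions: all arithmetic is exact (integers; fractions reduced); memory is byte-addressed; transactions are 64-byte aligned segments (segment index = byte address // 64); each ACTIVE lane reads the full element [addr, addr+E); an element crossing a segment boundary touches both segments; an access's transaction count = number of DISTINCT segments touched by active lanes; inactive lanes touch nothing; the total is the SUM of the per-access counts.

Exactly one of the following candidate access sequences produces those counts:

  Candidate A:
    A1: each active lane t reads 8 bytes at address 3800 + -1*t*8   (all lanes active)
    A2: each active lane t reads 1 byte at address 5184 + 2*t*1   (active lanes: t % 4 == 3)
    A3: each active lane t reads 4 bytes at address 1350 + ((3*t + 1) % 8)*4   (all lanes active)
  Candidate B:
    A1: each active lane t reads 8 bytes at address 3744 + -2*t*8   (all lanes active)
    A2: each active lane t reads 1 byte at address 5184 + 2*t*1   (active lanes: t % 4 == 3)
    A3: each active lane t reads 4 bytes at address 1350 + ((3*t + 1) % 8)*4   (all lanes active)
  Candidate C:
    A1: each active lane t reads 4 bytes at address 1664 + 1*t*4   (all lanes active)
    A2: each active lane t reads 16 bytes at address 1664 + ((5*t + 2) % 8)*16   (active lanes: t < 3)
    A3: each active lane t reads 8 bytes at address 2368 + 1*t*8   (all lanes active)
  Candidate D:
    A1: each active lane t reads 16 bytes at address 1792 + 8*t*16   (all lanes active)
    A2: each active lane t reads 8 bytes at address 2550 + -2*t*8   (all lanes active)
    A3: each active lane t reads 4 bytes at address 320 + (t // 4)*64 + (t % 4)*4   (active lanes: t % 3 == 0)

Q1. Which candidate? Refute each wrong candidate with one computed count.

A: A1 gives 2 transactions, not 3
C: A1 gives 1 transaction, not 3
D: A1 gives 8 transactions, not 3
B: all counts match (3,1,1)

Answer: B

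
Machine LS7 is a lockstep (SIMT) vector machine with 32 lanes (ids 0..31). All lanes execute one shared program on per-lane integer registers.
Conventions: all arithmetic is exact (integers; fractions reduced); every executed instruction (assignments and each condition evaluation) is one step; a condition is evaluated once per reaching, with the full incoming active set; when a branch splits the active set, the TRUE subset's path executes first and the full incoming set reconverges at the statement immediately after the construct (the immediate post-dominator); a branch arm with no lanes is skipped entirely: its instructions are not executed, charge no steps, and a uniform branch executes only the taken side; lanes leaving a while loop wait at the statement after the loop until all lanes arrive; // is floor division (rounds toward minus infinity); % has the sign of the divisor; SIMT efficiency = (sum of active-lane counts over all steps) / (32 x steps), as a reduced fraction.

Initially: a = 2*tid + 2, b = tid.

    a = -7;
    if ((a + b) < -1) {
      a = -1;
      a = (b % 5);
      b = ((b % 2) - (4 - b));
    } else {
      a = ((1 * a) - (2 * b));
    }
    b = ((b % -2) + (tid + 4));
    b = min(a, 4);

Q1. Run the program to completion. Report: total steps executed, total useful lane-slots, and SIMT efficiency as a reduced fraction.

Answer: 8 steps, 172 useful, 43/64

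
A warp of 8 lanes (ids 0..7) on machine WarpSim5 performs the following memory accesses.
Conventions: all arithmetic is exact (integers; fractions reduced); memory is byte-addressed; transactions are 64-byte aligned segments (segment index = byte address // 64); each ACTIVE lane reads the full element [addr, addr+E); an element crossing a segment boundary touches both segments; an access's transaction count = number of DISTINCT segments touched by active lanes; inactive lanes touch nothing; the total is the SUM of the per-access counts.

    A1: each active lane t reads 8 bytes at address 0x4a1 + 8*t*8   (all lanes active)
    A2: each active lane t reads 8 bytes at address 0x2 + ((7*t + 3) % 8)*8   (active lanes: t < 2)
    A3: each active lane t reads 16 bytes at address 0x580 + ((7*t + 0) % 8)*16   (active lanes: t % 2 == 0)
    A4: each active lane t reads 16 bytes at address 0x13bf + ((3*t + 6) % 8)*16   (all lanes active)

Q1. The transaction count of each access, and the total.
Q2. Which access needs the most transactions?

A1: 8 transactions
A2: 1 transaction
A3: 2 transactions
A4: 3 transactions

Answer: 8,1,2,3; total 14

Answer: A1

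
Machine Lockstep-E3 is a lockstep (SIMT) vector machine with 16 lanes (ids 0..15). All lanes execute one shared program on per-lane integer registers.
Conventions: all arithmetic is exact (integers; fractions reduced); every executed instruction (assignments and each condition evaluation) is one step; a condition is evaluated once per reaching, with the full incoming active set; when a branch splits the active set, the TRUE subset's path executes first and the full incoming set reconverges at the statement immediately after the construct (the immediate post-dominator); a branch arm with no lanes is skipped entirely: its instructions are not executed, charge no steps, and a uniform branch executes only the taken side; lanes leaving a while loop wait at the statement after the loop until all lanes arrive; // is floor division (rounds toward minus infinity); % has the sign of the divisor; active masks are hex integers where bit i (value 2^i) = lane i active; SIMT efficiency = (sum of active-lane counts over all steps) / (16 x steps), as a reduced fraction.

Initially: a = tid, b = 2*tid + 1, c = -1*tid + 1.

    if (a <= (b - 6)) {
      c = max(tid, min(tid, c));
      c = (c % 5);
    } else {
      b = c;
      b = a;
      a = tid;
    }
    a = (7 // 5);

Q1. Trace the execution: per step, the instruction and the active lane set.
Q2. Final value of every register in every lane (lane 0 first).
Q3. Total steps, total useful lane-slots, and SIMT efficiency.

step 0: eval (a <= (b - 6))          0xffff
step 1: c <- max(tid, min(tid, c))   0xffe0
step 2: c <- (c % 5)                 0xffe0
step 3: b <- c                       0x001f
step 4: b <- a                       0x001f
step 5: a <- tid                     0x001f
step 6: a <- (7 // 5)                0xffff

Answer: 7 steps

a: 1,1,1,1,1,1,1,1,1,1,1,1,1,1,1,1
b: 0,1,2,3,4,11,13,15,17,19,21,23,25,27,29,31
c: 1,0,-1,-2,-3,0,1,2,3,4,0,1,2,3,4,0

steps = 7; useful = 69; efficiency = 69/112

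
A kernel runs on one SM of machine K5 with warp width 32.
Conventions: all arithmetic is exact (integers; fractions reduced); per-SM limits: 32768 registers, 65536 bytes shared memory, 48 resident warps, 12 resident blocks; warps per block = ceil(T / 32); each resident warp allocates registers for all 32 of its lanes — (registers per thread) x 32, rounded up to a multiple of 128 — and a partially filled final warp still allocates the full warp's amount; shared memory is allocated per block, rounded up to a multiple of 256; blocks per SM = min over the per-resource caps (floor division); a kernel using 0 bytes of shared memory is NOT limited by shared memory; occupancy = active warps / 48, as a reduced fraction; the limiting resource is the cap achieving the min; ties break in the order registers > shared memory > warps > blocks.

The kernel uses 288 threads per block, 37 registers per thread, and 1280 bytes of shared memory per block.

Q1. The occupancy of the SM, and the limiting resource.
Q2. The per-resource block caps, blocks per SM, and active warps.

Answer: occupancy 3/8, limited by registers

registers: 2 blocks
shared memory: 51 blocks
warps: 5 blocks
blocks: 12 blocks

Answer: 2 blocks, 18 active warps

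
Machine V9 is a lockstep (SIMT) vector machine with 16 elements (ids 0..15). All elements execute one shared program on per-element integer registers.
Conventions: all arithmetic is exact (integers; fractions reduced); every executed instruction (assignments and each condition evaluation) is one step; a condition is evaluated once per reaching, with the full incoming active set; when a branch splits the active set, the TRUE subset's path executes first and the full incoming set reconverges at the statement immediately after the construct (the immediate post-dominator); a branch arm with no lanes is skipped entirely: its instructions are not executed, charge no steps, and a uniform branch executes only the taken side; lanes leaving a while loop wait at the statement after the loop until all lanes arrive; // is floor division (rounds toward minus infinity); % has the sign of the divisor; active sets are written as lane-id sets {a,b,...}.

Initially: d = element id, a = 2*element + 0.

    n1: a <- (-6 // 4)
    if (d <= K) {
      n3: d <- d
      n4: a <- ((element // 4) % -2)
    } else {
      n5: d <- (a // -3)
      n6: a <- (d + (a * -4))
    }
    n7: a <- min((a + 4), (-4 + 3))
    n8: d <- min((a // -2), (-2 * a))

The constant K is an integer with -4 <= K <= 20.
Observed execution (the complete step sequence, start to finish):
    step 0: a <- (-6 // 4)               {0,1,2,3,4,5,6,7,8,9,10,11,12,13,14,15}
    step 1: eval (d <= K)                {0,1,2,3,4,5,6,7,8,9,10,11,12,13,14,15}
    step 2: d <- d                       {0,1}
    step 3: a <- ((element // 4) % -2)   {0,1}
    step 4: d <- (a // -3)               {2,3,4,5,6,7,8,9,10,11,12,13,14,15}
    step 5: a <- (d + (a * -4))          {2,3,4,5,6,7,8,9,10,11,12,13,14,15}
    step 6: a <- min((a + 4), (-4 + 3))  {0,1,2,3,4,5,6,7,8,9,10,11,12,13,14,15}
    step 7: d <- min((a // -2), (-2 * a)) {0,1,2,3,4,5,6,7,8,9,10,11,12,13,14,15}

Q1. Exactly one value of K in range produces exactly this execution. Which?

Answer: K = 1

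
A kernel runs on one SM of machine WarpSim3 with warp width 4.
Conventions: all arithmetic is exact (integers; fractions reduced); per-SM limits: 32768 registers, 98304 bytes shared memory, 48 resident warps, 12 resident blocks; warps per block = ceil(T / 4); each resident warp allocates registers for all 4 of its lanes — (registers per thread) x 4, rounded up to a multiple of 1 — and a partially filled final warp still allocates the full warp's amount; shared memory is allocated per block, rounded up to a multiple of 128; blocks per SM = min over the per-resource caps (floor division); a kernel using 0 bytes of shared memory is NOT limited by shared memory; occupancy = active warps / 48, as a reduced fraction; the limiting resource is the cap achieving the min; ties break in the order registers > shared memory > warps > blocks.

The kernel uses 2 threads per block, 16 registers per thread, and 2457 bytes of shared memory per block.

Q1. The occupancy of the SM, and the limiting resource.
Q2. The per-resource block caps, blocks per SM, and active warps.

Answer: occupancy 1/4, limited by blocks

registers: 512 blocks
shared memory: 38 blocks
warps: 48 blocks
blocks: 12 blocks

Answer: 12 blocks, 12 active warps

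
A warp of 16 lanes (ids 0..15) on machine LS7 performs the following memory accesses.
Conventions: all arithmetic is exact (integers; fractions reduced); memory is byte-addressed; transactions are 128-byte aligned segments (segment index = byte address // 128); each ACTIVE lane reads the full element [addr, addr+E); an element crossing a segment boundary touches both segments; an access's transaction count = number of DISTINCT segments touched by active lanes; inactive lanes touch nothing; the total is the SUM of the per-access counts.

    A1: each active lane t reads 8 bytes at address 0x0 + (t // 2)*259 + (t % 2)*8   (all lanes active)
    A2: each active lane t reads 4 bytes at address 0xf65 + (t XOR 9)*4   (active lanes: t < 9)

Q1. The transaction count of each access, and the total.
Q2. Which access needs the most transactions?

A1: 8 transactions
A2: 2 transactions

Answer: 8,2; total 10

Answer: A1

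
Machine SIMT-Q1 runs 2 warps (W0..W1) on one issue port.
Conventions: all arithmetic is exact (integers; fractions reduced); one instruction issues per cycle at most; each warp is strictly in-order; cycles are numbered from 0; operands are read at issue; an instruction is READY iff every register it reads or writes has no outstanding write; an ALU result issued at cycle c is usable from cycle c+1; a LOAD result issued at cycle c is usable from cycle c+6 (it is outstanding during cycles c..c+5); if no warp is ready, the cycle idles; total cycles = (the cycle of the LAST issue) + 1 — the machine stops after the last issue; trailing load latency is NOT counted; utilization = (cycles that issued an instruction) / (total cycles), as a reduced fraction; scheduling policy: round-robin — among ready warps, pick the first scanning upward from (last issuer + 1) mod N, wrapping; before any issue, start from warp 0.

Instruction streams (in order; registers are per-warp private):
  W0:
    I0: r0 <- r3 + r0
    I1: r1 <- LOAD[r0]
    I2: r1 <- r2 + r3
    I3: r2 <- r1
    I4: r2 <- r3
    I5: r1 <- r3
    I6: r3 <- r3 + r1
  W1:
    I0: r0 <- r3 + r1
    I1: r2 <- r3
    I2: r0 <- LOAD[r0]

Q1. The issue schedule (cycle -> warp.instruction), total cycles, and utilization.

cycle 0: W0.I0
cycle 1: W1.I0
cycle 2: W0.I1
cycle 3: W1.I1
cycle 4: W1.I2
cycle 5: idle
cycle 6: idle
cycle 7: idle
cycle 8: W0.I2
cycle 9: W0.I3
cycle 10: W0.I4
cycle 11: W0.I5
cycle 12: W0.I6

Answer: 13 cycles, utilization 10/13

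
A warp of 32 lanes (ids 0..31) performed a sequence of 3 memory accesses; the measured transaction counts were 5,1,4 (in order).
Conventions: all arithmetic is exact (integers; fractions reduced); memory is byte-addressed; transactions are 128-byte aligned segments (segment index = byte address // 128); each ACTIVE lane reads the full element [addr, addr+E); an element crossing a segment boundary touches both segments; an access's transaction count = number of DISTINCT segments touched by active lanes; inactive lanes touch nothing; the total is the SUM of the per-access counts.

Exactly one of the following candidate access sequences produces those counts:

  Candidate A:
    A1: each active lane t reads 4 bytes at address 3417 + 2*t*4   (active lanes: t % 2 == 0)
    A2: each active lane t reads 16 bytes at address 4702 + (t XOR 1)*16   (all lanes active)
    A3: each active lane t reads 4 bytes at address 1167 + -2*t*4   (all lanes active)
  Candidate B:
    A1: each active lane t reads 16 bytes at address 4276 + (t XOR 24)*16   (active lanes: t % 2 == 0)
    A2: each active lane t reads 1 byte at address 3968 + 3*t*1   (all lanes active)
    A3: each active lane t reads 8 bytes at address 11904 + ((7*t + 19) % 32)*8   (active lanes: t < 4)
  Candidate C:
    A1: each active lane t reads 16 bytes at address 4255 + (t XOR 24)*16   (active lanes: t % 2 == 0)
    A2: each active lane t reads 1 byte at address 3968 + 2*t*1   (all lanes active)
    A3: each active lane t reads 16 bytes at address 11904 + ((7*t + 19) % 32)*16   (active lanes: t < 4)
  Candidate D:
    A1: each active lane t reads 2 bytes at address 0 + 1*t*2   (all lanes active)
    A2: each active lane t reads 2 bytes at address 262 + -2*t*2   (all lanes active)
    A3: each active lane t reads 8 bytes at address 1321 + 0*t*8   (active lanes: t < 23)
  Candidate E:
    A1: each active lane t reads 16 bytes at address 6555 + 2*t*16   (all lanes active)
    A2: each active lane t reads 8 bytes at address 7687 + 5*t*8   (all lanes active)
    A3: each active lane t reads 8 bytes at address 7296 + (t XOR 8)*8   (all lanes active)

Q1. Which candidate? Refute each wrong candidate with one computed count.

A: A1 gives 3 transactions, not 5
B: A3 gives 2 transactions, not 4
D: A1 gives 1 transaction, not 5
E: A1 gives 9 transactions, not 5
C: all counts match (5,1,4)

Answer: C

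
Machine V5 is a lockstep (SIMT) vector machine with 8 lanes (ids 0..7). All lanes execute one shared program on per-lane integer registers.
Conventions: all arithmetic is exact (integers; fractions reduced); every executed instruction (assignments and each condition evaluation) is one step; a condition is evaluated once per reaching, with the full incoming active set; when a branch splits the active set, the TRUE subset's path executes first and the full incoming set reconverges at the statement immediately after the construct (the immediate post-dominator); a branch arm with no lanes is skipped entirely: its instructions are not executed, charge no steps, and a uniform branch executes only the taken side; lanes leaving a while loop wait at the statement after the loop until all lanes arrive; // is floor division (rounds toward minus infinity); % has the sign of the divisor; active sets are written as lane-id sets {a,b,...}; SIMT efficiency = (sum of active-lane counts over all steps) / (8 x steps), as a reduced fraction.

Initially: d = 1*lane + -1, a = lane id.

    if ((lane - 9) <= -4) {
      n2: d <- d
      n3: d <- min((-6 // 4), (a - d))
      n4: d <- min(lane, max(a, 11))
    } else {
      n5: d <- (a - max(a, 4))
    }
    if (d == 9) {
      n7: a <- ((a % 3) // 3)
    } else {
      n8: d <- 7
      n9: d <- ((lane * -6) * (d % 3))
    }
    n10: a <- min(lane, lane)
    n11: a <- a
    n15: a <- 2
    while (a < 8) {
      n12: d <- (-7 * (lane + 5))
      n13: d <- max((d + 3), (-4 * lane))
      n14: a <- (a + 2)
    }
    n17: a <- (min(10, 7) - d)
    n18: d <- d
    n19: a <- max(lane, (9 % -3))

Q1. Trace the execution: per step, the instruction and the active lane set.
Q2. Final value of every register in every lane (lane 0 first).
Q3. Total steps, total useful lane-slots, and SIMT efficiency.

step 0: eval ((lane - 9) <= -4)      {0,1,2,3,4,5,6,7}
step 1: d <- d                       {0,1,2,3,4,5}
step 2: d <- min((-6 // 4), (a - d)) {0,1,2,3,4,5}
step 3: d <- min(lane, max(a, 11))   {0,1,2,3,4,5}
step 4: d <- (a - max(a, 4))         {6,7}
step 5: eval (d == 9)                {0,1,2,3,4,5,6,7}
step 6: d <- 7                       {0,1,2,3,4,5,6,7}
step 7: d <- ((lane * -6) * (d % 3)) {0,1,2,3,4,5,6,7}
step 8: a <- min(lane, lane)         {0,1,2,3,4,5,6,7}
step 9: a <- a                       {0,1,2,3,4,5,6,7}
step 10: a <- 2                       {0,1,2,3,4,5,6,7}
step 11: eval (a < 8)                 {0,1,2,3,4,5,6,7}
step 12: d <- (-7 * (lane + 5))       {0,1,2,3,4,5,6,7}
step 13: d <- max((d + 3), (-4 * lane)) {0,1,2,3,4,5,6,7}
step 14: a <- (a + 2)                 {0,1,2,3,4,5,6,7}
step 15: eval (a < 8)                 {0,1,2,3,4,5,6,7}
step 16: d <- (-7 * (lane + 5))       {0,1,2,3,4,5,6,7}
step 17: d <- max((d + 3), (-4 * lane)) {0,1,2,3,4,5,6,7}
step 18: a <- (a + 2)                 {0,1,2,3,4,5,6,7}
step 19: eval (a < 8)                 {0,1,2,3,4,5,6,7}
step 20: d <- (-7 * (lane + 5))       {0,1,2,3,4,5,6,7}
step 21: d <- max((d + 3), (-4 * lane)) {0,1,2,3,4,5,6,7}
step 22: a <- (a + 2)                 {0,1,2,3,4,5,6,7}
step 23: eval (a < 8)                 {0,1,2,3,4,5,6,7}
step 24: a <- (min(10, 7) - d)        {0,1,2,3,4,5,6,7}
step 25: d <- d                       {0,1,2,3,4,5,6,7}
step 26: a <- max(lane, (9 % -3))     {0,1,2,3,4,5,6,7}

Answer: 27 steps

d: 0,-4,-8,-12,-16,-20,-24,-28
a: 0,1,2,3,4,5,6,7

steps = 27; useful = 204; efficiency = 204/216 = 17/18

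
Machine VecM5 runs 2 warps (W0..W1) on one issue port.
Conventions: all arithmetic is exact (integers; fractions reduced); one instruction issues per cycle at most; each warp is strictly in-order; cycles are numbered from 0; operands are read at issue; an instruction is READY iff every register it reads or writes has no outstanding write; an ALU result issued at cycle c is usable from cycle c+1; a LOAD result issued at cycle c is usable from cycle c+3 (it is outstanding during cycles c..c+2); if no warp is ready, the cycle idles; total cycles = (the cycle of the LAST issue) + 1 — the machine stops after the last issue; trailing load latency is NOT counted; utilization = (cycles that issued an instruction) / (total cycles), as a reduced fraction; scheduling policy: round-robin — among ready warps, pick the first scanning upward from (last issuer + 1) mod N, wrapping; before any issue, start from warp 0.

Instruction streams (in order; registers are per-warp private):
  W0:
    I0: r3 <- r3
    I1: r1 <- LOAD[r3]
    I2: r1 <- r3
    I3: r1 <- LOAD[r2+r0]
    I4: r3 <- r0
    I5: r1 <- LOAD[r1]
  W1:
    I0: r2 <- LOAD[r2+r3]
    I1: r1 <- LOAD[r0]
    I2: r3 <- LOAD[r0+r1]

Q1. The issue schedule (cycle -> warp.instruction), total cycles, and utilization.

cycle 0: W0.I0
cycle 1: W1.I0
cycle 2: W0.I1
cycle 3: W1.I1
cycle 4: idle
cycle 5: W0.I2
cycle 6: W1.I2
cycle 7: W0.I3
cycle 8: W0.I4
cycle 9: idle
cycle 10: W0.I5

Answer: 11 cycles, utilization 9/11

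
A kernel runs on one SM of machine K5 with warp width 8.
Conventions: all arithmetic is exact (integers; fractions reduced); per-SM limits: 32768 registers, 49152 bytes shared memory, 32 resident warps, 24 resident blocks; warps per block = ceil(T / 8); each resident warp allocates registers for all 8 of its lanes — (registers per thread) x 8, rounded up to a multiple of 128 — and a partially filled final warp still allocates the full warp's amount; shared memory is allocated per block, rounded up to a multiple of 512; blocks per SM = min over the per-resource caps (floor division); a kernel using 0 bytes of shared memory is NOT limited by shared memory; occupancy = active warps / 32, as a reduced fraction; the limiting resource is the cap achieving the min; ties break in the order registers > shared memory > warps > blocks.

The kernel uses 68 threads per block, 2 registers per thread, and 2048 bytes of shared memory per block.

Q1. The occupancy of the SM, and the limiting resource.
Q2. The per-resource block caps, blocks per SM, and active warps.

Answer: occupancy 27/32, limited by warps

registers: 28 blocks
shared memory: 24 blocks
warps: 3 blocks
blocks: 24 blocks

Answer: 3 blocks, 27 active warps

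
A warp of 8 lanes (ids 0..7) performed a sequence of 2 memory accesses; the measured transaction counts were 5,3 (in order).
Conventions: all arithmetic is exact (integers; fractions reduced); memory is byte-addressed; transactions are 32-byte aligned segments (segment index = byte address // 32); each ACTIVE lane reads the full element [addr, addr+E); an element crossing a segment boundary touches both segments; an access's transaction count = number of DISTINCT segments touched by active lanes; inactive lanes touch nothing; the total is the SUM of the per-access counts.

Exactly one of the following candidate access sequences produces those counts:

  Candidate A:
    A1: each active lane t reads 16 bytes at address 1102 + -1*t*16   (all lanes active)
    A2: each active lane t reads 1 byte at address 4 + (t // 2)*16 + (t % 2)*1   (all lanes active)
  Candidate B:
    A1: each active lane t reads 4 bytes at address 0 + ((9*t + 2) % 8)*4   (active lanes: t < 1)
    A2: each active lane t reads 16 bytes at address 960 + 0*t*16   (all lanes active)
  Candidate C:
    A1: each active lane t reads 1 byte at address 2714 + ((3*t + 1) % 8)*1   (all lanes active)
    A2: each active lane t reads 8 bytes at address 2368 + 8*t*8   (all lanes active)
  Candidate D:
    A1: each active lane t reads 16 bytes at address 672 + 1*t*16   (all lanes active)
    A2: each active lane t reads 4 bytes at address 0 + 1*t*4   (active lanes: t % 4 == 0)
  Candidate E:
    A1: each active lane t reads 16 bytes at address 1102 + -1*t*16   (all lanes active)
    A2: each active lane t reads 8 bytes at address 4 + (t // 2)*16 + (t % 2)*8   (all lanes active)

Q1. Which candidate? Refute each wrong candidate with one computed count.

A: A2 gives 2 transactions, not 3
B: A1 gives 1 transaction, not 5
C: A1 gives 2 transactions, not 5
D: A1 gives 4 transactions, not 5
E: all counts match (5,3)

Answer: E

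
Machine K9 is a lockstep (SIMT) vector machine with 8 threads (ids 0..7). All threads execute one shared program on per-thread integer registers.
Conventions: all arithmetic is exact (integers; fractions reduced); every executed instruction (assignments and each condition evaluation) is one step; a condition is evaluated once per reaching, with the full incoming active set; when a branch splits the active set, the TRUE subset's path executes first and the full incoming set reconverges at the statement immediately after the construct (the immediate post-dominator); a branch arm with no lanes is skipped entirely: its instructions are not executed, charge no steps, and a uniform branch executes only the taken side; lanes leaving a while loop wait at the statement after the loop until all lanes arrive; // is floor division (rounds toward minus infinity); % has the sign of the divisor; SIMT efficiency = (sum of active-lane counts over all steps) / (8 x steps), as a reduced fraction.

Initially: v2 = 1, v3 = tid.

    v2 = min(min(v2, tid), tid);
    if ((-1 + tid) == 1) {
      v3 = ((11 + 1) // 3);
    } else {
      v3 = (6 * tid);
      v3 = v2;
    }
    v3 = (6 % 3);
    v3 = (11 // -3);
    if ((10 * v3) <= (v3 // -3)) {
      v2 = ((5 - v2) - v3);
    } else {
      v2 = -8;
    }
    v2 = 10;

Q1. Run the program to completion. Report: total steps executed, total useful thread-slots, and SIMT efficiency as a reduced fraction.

Answer: 10 steps, 71 useful, 71/80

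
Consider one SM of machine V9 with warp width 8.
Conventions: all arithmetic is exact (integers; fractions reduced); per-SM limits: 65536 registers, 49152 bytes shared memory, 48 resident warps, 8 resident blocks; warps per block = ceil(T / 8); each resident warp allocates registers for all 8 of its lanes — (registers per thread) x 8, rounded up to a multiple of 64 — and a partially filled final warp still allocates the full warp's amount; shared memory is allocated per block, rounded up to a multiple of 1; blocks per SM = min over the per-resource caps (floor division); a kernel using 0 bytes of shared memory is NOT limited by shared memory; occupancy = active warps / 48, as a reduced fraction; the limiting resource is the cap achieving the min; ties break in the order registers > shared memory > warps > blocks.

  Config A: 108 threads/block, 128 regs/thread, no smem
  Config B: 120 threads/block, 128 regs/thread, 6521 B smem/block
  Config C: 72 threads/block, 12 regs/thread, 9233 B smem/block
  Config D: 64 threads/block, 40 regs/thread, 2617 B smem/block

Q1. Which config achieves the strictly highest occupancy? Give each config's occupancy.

occupancies: A 7/8, B 15/16, C 15/16, D 1

Answer: D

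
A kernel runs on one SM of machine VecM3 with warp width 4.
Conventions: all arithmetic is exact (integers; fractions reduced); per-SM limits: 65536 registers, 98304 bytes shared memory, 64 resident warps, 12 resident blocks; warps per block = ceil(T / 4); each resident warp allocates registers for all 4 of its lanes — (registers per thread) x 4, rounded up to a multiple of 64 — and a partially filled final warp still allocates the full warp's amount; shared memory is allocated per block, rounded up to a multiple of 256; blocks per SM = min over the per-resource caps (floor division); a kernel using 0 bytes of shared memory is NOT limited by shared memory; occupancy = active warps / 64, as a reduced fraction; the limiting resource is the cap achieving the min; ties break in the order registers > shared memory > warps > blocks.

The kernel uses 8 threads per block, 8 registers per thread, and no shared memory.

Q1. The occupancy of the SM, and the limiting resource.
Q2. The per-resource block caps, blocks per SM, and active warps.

Answer: occupancy 3/8, limited by blocks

registers: 512 blocks
shared memory: no limit (kernel uses none)
warps: 32 blocks
blocks: 12 blocks

Answer: 12 blocks, 24 active warps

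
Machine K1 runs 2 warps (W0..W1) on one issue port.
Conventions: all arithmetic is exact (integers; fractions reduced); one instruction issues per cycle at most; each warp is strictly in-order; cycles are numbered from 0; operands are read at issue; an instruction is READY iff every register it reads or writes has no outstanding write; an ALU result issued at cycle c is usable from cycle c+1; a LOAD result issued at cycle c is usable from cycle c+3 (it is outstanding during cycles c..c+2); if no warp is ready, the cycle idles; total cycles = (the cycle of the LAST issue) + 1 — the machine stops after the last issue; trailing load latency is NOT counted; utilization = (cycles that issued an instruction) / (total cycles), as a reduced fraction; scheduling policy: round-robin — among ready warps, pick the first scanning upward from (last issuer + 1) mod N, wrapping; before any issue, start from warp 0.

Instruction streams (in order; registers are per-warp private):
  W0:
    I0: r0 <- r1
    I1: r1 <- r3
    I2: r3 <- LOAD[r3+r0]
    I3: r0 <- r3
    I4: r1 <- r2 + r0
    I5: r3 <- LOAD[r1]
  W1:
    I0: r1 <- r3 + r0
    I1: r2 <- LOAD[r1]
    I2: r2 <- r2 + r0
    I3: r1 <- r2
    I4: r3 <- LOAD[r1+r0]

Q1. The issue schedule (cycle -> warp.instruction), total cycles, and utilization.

cycle 0: W0.I0
cycle 1: W1.I0
cycle 2: W0.I1
cycle 3: W1.I1
cycle 4: W0.I2
cycle 5: idle
cycle 6: W1.I2
cycle 7: W0.I3
cycle 8: W1.I3
cycle 9: W0.I4
cycle 10: W1.I4
cycle 11: W0.I5

Answer: 12 cycles, utilization 11/12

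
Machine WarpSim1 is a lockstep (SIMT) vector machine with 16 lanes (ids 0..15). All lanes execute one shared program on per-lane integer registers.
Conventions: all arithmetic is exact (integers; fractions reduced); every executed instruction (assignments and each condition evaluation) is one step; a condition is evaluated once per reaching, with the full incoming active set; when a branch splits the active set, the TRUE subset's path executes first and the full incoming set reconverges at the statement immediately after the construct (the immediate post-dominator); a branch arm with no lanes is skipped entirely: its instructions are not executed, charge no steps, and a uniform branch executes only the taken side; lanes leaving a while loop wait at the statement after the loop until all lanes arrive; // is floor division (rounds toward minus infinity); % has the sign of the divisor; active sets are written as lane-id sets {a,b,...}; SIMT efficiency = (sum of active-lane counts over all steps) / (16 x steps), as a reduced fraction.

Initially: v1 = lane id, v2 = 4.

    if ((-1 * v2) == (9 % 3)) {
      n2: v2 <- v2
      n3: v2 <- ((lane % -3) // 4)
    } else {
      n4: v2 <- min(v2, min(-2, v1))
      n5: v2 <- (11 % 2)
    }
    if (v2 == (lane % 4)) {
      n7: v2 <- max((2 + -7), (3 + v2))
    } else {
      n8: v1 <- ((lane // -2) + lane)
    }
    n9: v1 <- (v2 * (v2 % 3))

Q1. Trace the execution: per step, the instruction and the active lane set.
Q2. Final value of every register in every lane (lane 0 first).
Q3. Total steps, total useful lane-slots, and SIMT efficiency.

step 0: eval ((-1 * v2) == (9 % 3))  {0,1,2,3,4,5,6,7,8,9,10,11,12,13,14,15}
step 1: v2 <- min(v2, min(-2, v1))   {0,1,2,3,4,5,6,7,8,9,10,11,12,13,14,15}
step 2: v2 <- (11 % 2)               {0,1,2,3,4,5,6,7,8,9,10,11,12,13,14,15}
step 3: eval (v2 == (lane % 4))      {0,1,2,3,4,5,6,7,8,9,10,11,12,13,14,15}
step 4: v2 <- max((2 + -7), (3 + v2)) {1,5,9,13}
step 5: v1 <- ((lane // -2) + lane)  {0,2,3,4,6,7,8,10,11,12,14,15}
step 6: v1 <- (v2 * (v2 % 3))        {0,1,2,3,4,5,6,7,8,9,10,11,12,13,14,15}

Answer: 7 steps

v1: 1,4,1,1,1,4,1,1,1,4,1,1,1,4,1,1
v2: 1,4,1,1,1,4,1,1,1,4,1,1,1,4,1,1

steps = 7; useful = 96; efficiency = 96/112 = 6/7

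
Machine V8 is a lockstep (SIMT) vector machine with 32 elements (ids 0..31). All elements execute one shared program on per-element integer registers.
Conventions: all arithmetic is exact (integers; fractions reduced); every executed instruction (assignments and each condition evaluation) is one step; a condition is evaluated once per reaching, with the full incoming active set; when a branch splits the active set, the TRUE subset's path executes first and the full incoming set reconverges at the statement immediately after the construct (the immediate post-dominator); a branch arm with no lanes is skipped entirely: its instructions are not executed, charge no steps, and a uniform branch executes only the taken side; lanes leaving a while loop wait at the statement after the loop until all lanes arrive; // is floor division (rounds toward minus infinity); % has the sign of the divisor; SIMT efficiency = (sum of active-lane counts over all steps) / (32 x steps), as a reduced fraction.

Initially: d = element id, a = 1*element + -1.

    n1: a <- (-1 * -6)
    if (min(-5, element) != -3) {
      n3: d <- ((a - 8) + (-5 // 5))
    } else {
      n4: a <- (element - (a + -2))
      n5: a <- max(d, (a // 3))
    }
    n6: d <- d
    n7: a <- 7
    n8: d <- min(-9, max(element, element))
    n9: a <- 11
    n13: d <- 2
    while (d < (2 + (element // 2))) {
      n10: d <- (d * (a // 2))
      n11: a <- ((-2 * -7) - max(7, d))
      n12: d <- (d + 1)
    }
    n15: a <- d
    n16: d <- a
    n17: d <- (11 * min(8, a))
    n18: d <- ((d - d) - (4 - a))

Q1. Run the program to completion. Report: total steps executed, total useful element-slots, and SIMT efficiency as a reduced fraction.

Answer: 21 steps, 584 useful, 73/84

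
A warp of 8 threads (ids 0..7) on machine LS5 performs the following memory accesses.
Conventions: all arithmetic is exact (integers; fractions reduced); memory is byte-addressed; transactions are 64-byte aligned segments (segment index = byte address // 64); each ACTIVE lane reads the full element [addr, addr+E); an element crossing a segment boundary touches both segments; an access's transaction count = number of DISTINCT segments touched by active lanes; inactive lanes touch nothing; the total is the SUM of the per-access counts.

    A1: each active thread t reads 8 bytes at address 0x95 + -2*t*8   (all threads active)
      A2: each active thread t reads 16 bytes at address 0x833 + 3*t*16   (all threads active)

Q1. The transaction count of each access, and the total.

A1: 3 transactions
A2: 7 transactions

Answer: 3,7; total 10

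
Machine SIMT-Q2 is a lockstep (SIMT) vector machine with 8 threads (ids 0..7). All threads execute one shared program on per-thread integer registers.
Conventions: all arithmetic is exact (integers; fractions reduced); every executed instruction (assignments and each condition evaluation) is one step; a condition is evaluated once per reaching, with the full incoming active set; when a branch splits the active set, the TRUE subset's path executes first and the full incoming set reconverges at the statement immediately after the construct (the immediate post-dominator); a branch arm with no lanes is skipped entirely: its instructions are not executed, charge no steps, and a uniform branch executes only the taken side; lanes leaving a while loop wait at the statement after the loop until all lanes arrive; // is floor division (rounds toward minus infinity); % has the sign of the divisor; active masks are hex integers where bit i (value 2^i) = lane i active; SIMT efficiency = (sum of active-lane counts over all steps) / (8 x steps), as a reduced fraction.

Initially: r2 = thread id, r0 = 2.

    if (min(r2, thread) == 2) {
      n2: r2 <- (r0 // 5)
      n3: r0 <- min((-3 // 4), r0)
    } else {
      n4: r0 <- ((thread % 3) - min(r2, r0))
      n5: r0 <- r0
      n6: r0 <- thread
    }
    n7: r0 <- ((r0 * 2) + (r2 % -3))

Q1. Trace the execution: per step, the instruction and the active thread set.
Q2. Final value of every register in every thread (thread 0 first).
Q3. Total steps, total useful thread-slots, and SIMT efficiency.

step 0: eval (min(r2, thread) == 2)  0xff
step 1: r2 <- (r0 // 5)              0x04
step 2: r0 <- min((-3 // 4), r0)     0x04
step 3: r0 <- ((thread % 3) - min(r2, r0)) 0xfb
step 4: r0 <- r0                     0xfb
step 5: r0 <- thread                 0xfb
step 6: r0 <- ((r0 * 2) + (r2 % -3)) 0xff

Answer: 7 steps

r2: 0,1,0,3,4,5,6,7
r0: 0,0,-2,6,6,9,12,12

steps = 7; useful = 39; efficiency = 39/56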